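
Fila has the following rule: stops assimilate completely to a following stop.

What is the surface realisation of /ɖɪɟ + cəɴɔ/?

/ɟ/ is the segment targeted by the rule; it sits immediately before /c/, so it assimilates completely and surfaces as [c].

[ɖɪccəɴɔ]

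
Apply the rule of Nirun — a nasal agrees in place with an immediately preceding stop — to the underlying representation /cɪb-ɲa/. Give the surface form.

[cɪbma]

/ɲ/ is a voiced palatal nasal. The preceding trigger /b/ is bilabial, so /ɲ/ must become bilabial as well.
A voiced bilabial nasal is [m], so the surface segment is [m].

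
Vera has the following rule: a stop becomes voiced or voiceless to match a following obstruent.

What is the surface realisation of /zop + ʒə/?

/p/ is a voiceless bilabial stop. The following trigger /ʒ/ is voiced, so /p/ must become voiced as well.
Changing only its voicing to voiced gives [b] — the voiced bilabial stop.

[zobʒə]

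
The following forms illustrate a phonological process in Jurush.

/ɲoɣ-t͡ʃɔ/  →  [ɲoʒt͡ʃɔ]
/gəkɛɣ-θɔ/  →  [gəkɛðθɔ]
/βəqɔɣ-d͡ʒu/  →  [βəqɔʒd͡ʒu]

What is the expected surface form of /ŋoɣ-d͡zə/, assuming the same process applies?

The data show regressive place assimilation: /ɣ/ → [ʒ] before /t͡ʃ/; /ɣ/ → [ð] before /θ/; /ɣ/ → [ʒ] before /d͡ʒ/. In each pair only place changes, matching the following consonant, while manner and voice stay constant.
The rule targets /ɣ/ (voiced velar fricative), which sits before the trigger /d͡z/ (alveolar).
A voiced alveolar fricative is [z], so the surface segment is [z].

[ŋozd͡zə]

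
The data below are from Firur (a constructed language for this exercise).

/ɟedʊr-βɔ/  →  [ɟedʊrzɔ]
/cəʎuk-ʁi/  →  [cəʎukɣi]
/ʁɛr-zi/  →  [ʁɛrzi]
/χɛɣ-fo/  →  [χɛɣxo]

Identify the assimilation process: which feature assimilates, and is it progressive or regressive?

progressive place assimilation

Comparing underlying and surface forms, /β/ → [z] is the alternation; the neighbouring /r/ is constant.
/β/ is bilabial while /r/ is alveolar; the output [z] is alveolar, matching the trigger — so the feature that spreads is place.
Manner and voice are unchanged, so the assimilation is partial, not total.
The same holds elsewhere in the data: /ʁ/ → [ɣ] after /k/ (uvular → velar, matching velar); /f/ → [x] after /ɣ/ (labiodental → velar, matching velar) — only place changes, and always toward the preceding segment.
Nothing changes in [ʁɛrzi]: there the adjacent consonants already agree in place (/z/ and /r/ are both alveolar), so this form is consistent with the same rule.
Since the segment that changes follows the conditioning segment, the assimilation is progressive.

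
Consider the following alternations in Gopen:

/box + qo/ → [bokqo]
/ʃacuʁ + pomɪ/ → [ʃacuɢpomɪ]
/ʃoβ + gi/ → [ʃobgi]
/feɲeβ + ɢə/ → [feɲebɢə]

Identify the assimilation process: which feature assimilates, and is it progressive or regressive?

The segment that alternates is /x/, which surfaces as [k] when adjacent to /q/.
The change fricative → stop matches the manner of the following /q/, identifying this as manner assimilation.
Place and voice are unchanged, so the assimilation is partial, not total.
The other alternating forms pattern the same way: /ʁ/ → [ɢ] before /p/ (fricative → stop, matching a stop); /β/ → [b] before /g/ (fricative → stop, matching a stop); /β/ → [b] before /ɢ/ (fricative → stop, matching a stop) — only manner changes, and always toward the following segment.
Since the segment that changes precedes the conditioning segment, the assimilation is regressive.

regressive manner assimilation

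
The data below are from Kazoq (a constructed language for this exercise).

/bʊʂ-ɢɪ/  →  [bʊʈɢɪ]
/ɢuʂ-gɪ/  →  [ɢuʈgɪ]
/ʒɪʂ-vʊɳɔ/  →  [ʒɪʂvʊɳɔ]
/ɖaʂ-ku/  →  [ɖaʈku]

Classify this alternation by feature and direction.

The segment that alternates is /ʂ/, which surfaces as [ʈ] when adjacent to /ɢ/.
/ʂ/ is a fricative while /ɢ/ is a stop; the output [ʈ] is a stop, matching the trigger — so the feature that spreads is manner.
Place and voice are unchanged, so the assimilation is partial, not total.
The same holds elsewhere in the data: /ʂ/ → [ʈ] before /g/ (fricative → stop, matching a stop); /ʂ/ → [ʈ] before /k/ (fricative → stop, matching a stop) — only manner changes, and always toward the following segment.
No alternation appears in [ʒɪʂvʊɳɔ]: there the adjacent consonants already agree in manner (/ʂ/ and /v/ are both fricatives), so this form is consistent with the same rule.
Since the segment that changes precedes the conditioning segment, the assimilation is regressive.

regressive manner assimilation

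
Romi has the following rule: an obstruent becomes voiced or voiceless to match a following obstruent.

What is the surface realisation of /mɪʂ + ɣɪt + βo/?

The rule targets /ʂ/ (voiceless retroflex fricative), which sits before the trigger /ɣ/ (voiced).
Changing only its voicing to voiced gives [ʐ] — the voiced retroflex fricative.
At the second juncture, /t/ likewise becomes [d] adjacent to /β/.

[mɪʐɣɪdβo]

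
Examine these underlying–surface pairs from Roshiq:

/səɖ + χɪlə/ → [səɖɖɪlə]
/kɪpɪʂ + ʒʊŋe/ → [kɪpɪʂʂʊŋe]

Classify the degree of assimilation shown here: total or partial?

total assimilation

The segment that alternates is /χ/, which surfaces as [ɖ] when adjacent to /ɖ/.
The output [ɖ] is identical to the trigger /ɖ/ — every feature (place, manner, voicing) has been copied — so this is total assimilation.
The other form behaves the same way: /ʒ/ → [ʂ] after /ʂ/ — in each case the output is a copy of the preceding consonant.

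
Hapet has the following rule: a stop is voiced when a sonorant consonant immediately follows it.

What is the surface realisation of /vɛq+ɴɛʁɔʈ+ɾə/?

/q/ is a voiceless uvular stop. The following trigger /ɴ/ is voiced, so /q/ must become voiced as well.
A voiced uvular stop is [ɢ], so the surface segment is [ɢ].
At the second juncture, /ʈ/ likewise becomes [ɖ] adjacent to /ɾ/.

[vɛɢɴɛʁɔɖɾə]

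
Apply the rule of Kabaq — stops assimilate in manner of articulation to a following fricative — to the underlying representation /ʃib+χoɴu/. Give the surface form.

[ʃiβχoɴu]

The rule targets /b/ (voiced bilabial stop), which sits before the trigger /χ/ (fricative).
Changing only its manner to fricative gives [β] — the voiced bilabial fricative.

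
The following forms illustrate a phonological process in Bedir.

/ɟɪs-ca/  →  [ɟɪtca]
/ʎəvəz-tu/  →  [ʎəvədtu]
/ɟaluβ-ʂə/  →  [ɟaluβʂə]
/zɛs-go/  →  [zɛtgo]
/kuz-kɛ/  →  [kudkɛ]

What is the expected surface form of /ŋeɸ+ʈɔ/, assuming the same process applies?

[ŋepʈɔ]

The data show regressive manner assimilation: /s/ → [t] before /c/; /z/ → [d] before /t/; /s/ → [t] before /g/; /z/ → [d] before /k/. In each pair only manner changes, matching the following consonant, while place and voice stay constant.
Nothing changes in [ɟaluβʂə]: there the adjacent consonants already agree in manner (/β/ and /ʂ/ are both fricatives), so this form is consistent with the same rule.
The rule targets /ɸ/ (voiceless bilabial fricative), which sits before the trigger /ʈ/ (stop).
A voiceless bilabial stop is [p], so the surface segment is [p].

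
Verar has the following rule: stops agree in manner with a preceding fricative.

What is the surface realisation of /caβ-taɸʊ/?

[caβsaɸʊ]

/t/ is a voiceless alveolar stop. The preceding trigger /β/ is a fricative, so /t/ must become a fricative as well.
A voiceless alveolar fricative is [s], so the surface segment is [s].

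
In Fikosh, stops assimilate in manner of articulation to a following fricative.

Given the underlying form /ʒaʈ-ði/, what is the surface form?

/ʈ/ is a voiceless retroflex stop. The following trigger /ð/ is a fricative, so /ʈ/ must become a fricative as well.
The voiceless retroflex fricative is [ʂ], so /ʈ/ → [ʂ].

[ʒaʂði]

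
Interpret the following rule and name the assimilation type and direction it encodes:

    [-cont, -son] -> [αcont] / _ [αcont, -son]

The shared variable α links the value of [cont] on the target to that of the neighbouring obstruent. [cont] distinguishes stops from fricatives — a manner-of-articulation feature — so this is manner assimilation.
The conditioning segment sits to the right of the focus bar, meaning the trigger follows the segment that changes — regressive assimilation.

regressive manner assimilation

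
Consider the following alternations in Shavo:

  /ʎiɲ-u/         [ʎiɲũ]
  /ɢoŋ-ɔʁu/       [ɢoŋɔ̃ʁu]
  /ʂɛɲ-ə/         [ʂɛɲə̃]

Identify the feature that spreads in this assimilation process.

nasality

The vowel /u/ surfaces as nasalised [ũ] next to the preceding nasal /ɲ/ — it has acquired the [+nasal] feature of its neighbour.
The other forms show the same pattern: /ɔ/ → [ɔ̃] after /ŋ/; /ə/ → [ə̃] after /ɲ/ — each time a vowel is nasalised next to a preceding nasal.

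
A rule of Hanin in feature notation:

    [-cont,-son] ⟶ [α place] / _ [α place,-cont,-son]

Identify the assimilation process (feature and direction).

regressive place assimilation

The shared variable α links the value of the place features (abbreviated [place]) on the target to the same value on the neighbouring segment, so place is the feature that assimilates.
Since the environment is written after the underscore, the trigger follows the target; the direction is regressive.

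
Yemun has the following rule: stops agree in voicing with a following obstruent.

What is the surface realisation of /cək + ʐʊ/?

The rule targets /k/ (voiceless velar stop), which sits before the trigger /ʐ/ (voiced).
Changing only its voicing to voiced gives [g] — the voiced velar stop.

[cəgʐʊ]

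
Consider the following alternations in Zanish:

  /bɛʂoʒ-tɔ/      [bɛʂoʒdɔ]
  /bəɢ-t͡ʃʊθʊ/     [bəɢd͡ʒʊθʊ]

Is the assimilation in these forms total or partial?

partial assimilation

The segment that alternates is /t/, which surfaces as [d] when adjacent to /ʒ/.
/t/ is voiceless while /ʒ/ is voiced; the output [d] is voiced, matching the trigger — so the feature that spreads is voicing.
Place and manner are unchanged, so the assimilation is partial, not total.
The other alternating form patterns the same way: /t͡ʃ/ → [d͡ʒ] after /ɢ/ (voiceless → voiced, matching voiced) — only voicing changes, and always toward the preceding segment.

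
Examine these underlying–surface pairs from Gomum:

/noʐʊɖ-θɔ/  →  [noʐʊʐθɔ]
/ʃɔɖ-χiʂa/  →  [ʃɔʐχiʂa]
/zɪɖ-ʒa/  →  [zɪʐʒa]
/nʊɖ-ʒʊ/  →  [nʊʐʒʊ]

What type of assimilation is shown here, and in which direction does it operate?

The segment that alternates is /ɖ/, which surfaces as [ʐ] when adjacent to /θ/.
The change stop → fricative matches the manner of the following /θ/, identifying this as manner assimilation.
Place and voice are unchanged, so the assimilation is partial, not total.
Checking the remaining alternations: /ɖ/ → [ʐ] before /χ/ (stop → fricative, matching a fricative); /ɖ/ → [ʐ] before /ʒ/ (stop → fricative, matching a fricative) — only manner changes, and always toward the following segment.
The trigger is the following segment, so the direction is regressive (anticipatory).

regressive manner assimilation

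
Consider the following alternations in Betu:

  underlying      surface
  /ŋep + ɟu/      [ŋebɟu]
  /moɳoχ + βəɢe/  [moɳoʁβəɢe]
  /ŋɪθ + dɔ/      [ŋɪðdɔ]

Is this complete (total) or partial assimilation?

The segment that alternates is /p/, which surfaces as [b] when adjacent to /ɟ/.
/p/ is voiceless while /ɟ/ is voiced; the output [b] is voiced, matching the trigger — so the feature that spreads is voicing.
Place and manner are unchanged, so the assimilation is partial, not total.
Checking the remaining alternations: /χ/ → [ʁ] before /β/ (voiceless → voiced, matching voiced); /θ/ → [ð] before /d/ (voiceless → voiced, matching voiced) — only voicing changes, and always toward the following segment.

partial assimilation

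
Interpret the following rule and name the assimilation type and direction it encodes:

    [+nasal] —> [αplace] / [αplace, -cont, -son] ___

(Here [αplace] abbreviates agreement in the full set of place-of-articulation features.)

The shared variable α links the value of the place features (abbreviated [place]) on the target to the same value on the neighbouring segment, so place is the feature that assimilates.
The conditioning segment sits to the left of the focus bar, meaning the trigger precedes the segment that changes — progressive assimilation.

progressive place assimilation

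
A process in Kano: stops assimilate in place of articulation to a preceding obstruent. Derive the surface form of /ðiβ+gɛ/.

[ðiβbɛ]

/g/ is a voiced velar stop. The preceding trigger /β/ is bilabial, so /g/ must become bilabial as well.
A voiced bilabial stop is [b], so the surface segment is [b].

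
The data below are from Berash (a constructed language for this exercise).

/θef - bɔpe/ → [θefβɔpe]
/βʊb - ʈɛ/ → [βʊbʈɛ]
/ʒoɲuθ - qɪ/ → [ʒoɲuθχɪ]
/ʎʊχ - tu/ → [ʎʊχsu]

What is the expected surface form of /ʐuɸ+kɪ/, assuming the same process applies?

[ʐuɸxɪ]

The data show progressive manner assimilation: /b/ → [β] after /f/; /q/ → [χ] after /θ/; /t/ → [s] after /χ/. In each pair only manner changes, matching the preceding consonant, while place and voice stay constant.
Nothing changes in [βʊbʈɛ]: there the adjacent consonants already agree in manner (/ʈ/ and /b/ are both stops), so this form is consistent with the same rule.
/k/ is a voiceless velar stop. The preceding trigger /ɸ/ is a fricative, so /k/ must become a fricative as well.
A voiceless velar fricative is [x], so the surface segment is [x].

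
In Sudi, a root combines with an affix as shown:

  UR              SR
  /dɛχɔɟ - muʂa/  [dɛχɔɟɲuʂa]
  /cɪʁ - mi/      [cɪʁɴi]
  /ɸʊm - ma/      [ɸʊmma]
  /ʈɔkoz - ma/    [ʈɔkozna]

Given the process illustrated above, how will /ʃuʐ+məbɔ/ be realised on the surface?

The data show progressive place assimilation: /m/ → [ɲ] after /ɟ/; /m/ → [ɴ] after /ʁ/; /m/ → [n] after /z/. In each pair only place changes, matching the preceding consonant, while manner and voice stay constant.
No alternation appears in [ɸʊmma]: there the adjacent consonants already agree in place (/m/ and /m/ are both bilabial), so this form is consistent with the same rule.
The rule targets /m/ (voiced bilabial nasal), which sits after the trigger /ʐ/ (retroflex).
A voiced retroflex nasal is [ɳ], so the surface segment is [ɳ].

[ʃuʐɳəbɔ]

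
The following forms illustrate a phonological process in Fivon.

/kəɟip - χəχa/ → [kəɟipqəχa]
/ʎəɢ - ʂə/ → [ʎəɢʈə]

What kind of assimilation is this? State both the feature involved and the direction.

Comparing underlying and surface forms, /χ/ → [q] is the alternation; the neighbouring /p/ is constant.
The change fricative → stop matches the manner of the preceding /p/, identifying this as manner assimilation.
Place and voice are unchanged, so the assimilation is partial, not total.
Checking the remaining alternation: /ʂ/ → [ʈ] after /ɢ/ (fricative → stop, matching a stop) — only manner changes, and always toward the preceding segment.
The trigger is the preceding segment, so the direction is progressive (perseverative).

progressive manner assimilation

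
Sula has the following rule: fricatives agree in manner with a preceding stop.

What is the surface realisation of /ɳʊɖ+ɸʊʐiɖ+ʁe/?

[ɳʊɖpʊʐiɖɢe]

The rule targets /ɸ/ (voiceless bilabial fricative), which sits after the trigger /ɖ/ (stop).
The voiceless bilabial stop is [p], so /ɸ/ → [p].
The same rule applies at the second boundary: /ʁ/ → [ɢ] next to /ɖ/.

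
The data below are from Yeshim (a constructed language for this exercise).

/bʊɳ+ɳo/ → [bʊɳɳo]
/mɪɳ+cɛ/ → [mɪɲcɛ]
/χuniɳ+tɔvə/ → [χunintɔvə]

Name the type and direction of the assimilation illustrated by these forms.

regressive place assimilation

Comparing underlying and surface forms, /ɳ/ → [ɲ] is the alternation; the neighbouring /c/ is constant.
/ɳ/ is retroflex while /c/ is palatal; the output [ɲ] is palatal, matching the trigger — so the feature that spreads is place.
Manner and voice are unchanged, so the assimilation is partial, not total.
The other alternating form patterns the same way: /ɳ/ → [n] before /t/ (retroflex → alveolar, matching alveolar) — only place changes, and always toward the following segment.
No alternation appears in [bʊɳɳo]: there the adjacent consonants already agree in place (/ɳ/ and /ɳ/ are both retroflex), so this form is consistent with the same rule.
Since the segment that changes precedes the conditioning segment, the assimilation is regressive.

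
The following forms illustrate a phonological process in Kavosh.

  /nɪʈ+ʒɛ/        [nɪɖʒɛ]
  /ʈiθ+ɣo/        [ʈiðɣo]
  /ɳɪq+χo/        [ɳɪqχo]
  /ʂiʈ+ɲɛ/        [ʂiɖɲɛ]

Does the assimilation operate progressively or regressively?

The segment that alternates is /ʈ/, which surfaces as [ɖ] when adjacent to /ʒ/.
/ʈ/ is voiceless while /ʒ/ is voiced; the output [ɖ] is voiced, matching the trigger — so the feature that spreads is voicing.
The other alternating forms pattern the same way: /θ/ → [ð] before /ɣ/ (voiceless → voiced, matching voiced); /ʈ/ → [ɖ] before /ɲ/ (voiceless → voiced, matching voiced) — only voicing changes, and always toward the following segment.
No alternation appears in [ɳɪqχo]: there the adjacent consonants already agree in voicing (/q/ and /χ/ are both voiceless), so this form is consistent with the same rule.
Since the segment that changes precedes the conditioning segment, the assimilation is regressive.

regressive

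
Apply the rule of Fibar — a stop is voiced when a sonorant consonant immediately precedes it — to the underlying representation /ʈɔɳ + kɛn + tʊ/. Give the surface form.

/k/ is a voiceless velar stop. The preceding trigger /ɳ/ is voiced, so /k/ must become voiced as well.
The voiced velar stop is [g], so /k/ → [g].
At the second juncture, /t/ likewise becomes [d] adjacent to /n/.

[ʈɔɳgɛndʊ]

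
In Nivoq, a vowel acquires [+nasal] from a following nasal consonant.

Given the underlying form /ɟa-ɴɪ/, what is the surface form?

/a/ sits next to the nasal /ɴ/ and is therefore nasalised to [ã].

[ɟãɴɪ]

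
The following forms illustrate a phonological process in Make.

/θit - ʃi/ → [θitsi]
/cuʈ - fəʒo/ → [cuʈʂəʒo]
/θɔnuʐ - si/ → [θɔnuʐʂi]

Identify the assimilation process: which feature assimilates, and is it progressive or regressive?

progressive place assimilation

The segment that alternates is /ʃ/, which surfaces as [s] when adjacent to /t/.
The change postalveolar → alveolar matches the place of the preceding /t/, identifying this as place assimilation.
Manner and voice are unchanged, so the assimilation is partial, not total.
Checking the remaining alternations: /f/ → [ʂ] after /ʈ/ (labiodental → retroflex, matching retroflex); /s/ → [ʂ] after /ʐ/ (alveolar → retroflex, matching retroflex) — only place changes, and always toward the preceding segment.
Since the segment that changes follows the conditioning segment, the assimilation is progressive.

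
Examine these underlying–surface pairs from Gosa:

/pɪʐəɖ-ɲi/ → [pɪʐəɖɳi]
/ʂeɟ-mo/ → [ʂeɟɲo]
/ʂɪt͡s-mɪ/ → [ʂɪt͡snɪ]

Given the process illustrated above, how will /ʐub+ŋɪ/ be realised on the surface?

The data show progressive place assimilation: /ɲ/ → [ɳ] after /ɖ/; /m/ → [ɲ] after /ɟ/; /m/ → [n] after /t͡s/. In each pair only place changes, matching the preceding consonant, while manner and voice stay constant.
/ŋ/ is a voiced velar nasal. The preceding trigger /b/ is bilabial, so /ŋ/ must become bilabial as well.
The voiced bilabial nasal is [m], so /ŋ/ → [m].

[ʐubmɪ]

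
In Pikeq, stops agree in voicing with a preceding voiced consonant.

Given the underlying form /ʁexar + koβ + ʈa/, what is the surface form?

The rule targets /k/ (voiceless velar stop), which sits after the trigger /r/ (voiced).
The voiced velar stop is [g], so /k/ → [g].
At the second juncture, /ʈ/ likewise becomes [ɖ] adjacent to /β/.

[ʁexargoβɖa]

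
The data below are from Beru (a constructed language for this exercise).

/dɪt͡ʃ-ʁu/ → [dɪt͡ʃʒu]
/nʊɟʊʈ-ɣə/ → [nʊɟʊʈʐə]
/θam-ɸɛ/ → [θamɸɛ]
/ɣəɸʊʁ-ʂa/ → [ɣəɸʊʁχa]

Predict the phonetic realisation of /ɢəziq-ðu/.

The data show progressive place assimilation: /ʁ/ → [ʒ] after /t͡ʃ/; /ɣ/ → [ʐ] after /ʈ/; /ʂ/ → [χ] after /ʁ/. In each pair only place changes, matching the preceding consonant, while manner and voice stay constant.
Nothing changes in [θamɸɛ]: there the adjacent consonants already agree in place (/ɸ/ and /m/ are both bilabial), so this form is consistent with the same rule.
The rule targets /ð/ (voiced dental fricative), which sits after the trigger /q/ (uvular).
A voiced uvular fricative is [ʁ], so the surface segment is [ʁ].

[ɢəziqʁu]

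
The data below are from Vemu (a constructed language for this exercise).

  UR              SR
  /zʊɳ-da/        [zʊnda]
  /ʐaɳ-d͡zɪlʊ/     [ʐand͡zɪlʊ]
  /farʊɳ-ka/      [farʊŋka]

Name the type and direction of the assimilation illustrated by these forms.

regressive place assimilation

Comparing underlying and surface forms, /ɳ/ → [n] is the alternation; the neighbouring /d/ is constant.
The change retroflex → alveolar matches the place of the following /d/, identifying this as place assimilation.
Manner and voice are unchanged, so the assimilation is partial, not total.
The same holds elsewhere in the data: /ɳ/ → [n] before /d͡z/ (retroflex → alveolar, matching alveolar); /ɳ/ → [ŋ] before /k/ (retroflex → velar, matching velar) — only place changes, and always toward the following segment.
The trigger is the following segment, so the direction is regressive (anticipatory).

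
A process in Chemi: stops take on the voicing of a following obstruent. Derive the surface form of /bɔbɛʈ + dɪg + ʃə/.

The rule targets /ʈ/ (voiceless retroflex stop), which sits before the trigger /d/ (voiced).
The voiced retroflex stop is [ɖ], so /ʈ/ → [ɖ].
The same rule applies at the second boundary: /g/ → [k] next to /ʃ/.

[bɔbɛɖdɪkʃə]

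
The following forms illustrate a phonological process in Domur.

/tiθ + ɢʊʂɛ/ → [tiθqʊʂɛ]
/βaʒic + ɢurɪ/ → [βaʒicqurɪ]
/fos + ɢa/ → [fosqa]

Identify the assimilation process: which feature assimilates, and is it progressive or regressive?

The segment that alternates is /ɢ/, which surfaces as [q] when adjacent to /θ/.
/ɢ/ is voiced while /θ/ is voiceless; the output [q] is voiceless, matching the trigger — so the feature that spreads is voicing.
Place and manner are unchanged, so the assimilation is partial, not total.
Checking the remaining alternations: /ɢ/ → [q] after /c/ (voiced → voiceless, matching voiceless); /ɢ/ → [q] after /s/ (voiced → voiceless, matching voiceless) — only voicing changes, and always toward the preceding segment.
Since the segment that changes follows the conditioning segment, the assimilation is progressive.

progressive voicing assimilation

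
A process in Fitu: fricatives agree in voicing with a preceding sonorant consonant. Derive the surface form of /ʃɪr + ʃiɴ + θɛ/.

[ʃɪrʒiɴðɛ]

/ʃ/ is a voiceless postalveolar fricative. The preceding trigger /r/ is voiced, so /ʃ/ must become voiced as well.
The voiced postalveolar fricative is [ʒ], so /ʃ/ → [ʒ].
The same rule applies at the second boundary: /θ/ → [ð] next to /ɴ/.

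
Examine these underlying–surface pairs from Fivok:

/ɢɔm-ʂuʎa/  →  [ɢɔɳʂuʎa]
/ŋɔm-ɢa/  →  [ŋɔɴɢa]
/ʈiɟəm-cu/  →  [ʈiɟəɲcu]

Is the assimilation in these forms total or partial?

partial assimilation

Underlying /m/ is realised as [ɳ] next to /ʂ/; /ʂ/ itself does not change.
The change bilabial → retroflex matches the place of the following /ʂ/, identifying this as place assimilation.
Manner and voice are unchanged, so the assimilation is partial, not total.
Checking the remaining alternations: /m/ → [ɴ] before /ɢ/ (bilabial → uvular, matching uvular); /m/ → [ɲ] before /c/ (bilabial → palatal, matching palatal) — only place changes, and always toward the following segment.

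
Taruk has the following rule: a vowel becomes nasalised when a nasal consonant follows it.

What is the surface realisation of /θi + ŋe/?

The vowel /i/ is adjacent to the following nasal /ŋ/, so it acquires [+nasal] and surfaces as [ĩ].

[θĩŋe]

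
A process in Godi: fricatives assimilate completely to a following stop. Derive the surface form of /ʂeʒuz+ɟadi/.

[ʂeʒuɟɟadi]

/z/ is the segment targeted by the rule; it sits immediately before /ɟ/, so it assimilates completely and surfaces as [ɟ].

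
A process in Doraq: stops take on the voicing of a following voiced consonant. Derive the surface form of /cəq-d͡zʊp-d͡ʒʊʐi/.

/q/ is a voiceless uvular stop. The following trigger /d͡z/ is voiced, so /q/ must become voiced as well.
A voiced uvular stop is [ɢ], so the surface segment is [ɢ].
At the second juncture, /p/ likewise becomes [b] adjacent to /d͡ʒ/.

[cəɢd͡zʊbd͡ʒʊʐi]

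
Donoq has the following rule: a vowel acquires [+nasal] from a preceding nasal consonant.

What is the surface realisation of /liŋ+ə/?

[liŋə̃]

The vowel /ə/ is adjacent to the preceding nasal /ŋ/, so it acquires [+nasal] and surfaces as [ə̃].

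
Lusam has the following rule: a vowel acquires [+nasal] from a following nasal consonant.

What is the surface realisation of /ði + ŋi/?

[ðĩŋi]

/i/ sits next to the nasal /ŋ/ and is therefore nasalised to [ĩ].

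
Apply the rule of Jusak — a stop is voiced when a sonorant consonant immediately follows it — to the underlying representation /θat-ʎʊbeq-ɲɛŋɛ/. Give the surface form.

The rule targets /t/ (voiceless alveolar stop), which sits before the trigger /ʎ/ (voiced).
A voiced alveolar stop is [d], so the surface segment is [d].
The same rule applies at the second boundary: /q/ → [ɢ] next to /ɲ/.

[θadʎʊbeɢɲɛŋɛ]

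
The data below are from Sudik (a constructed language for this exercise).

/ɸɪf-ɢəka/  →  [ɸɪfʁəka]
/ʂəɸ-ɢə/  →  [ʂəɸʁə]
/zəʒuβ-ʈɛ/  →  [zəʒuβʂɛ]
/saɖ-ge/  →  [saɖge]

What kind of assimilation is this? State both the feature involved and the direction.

progressive manner assimilation

Underlying /ɢ/ is realised as [ʁ] next to /f/; /f/ itself does not change.
The change stop → fricative matches the manner of the preceding /f/, identifying this as manner assimilation.
Place and voice are unchanged, so the assimilation is partial, not total.
The other alternating forms pattern the same way: /ɢ/ → [ʁ] after /ɸ/ (stop → fricative, matching a fricative); /ʈ/ → [ʂ] after /β/ (stop → fricative, matching a fricative) — only manner changes, and always toward the preceding segment.
No alternation appears in [saɖge]: there the adjacent consonants already agree in manner (/g/ and /ɖ/ are both stops), so this form is consistent with the same rule.
Since the segment that changes follows the conditioning segment, the assimilation is progressive.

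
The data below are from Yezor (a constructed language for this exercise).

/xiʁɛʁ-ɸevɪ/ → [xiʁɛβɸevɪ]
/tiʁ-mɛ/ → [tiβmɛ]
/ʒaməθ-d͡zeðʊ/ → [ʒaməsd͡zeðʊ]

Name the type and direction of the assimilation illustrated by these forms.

regressive place assimilation

Underlying /ʁ/ is realised as [β] next to /ɸ/; /ɸ/ itself does not change.
The change uvular → bilabial matches the place of the following /ɸ/, identifying this as place assimilation.
Manner and voice are unchanged, so the assimilation is partial, not total.
The same holds elsewhere in the data: /ʁ/ → [β] before /m/ (uvular → bilabial, matching bilabial); /θ/ → [s] before /d͡z/ (dental → alveolar, matching alveolar) — only place changes, and always toward the following segment.
Since the segment that changes precedes the conditioning segment, the assimilation is regressive.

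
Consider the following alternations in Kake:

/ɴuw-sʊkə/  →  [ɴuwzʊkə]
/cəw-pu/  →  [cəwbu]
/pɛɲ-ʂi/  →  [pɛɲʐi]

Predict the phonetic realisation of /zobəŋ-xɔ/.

The data show progressive voicing assimilation: /s/ → [z] after /w/; /p/ → [b] after /w/; /ʂ/ → [ʐ] after /ɲ/. In each pair only voicing changes, matching the preceding consonant, while place and manner stay constant.
/x/ is a voiceless velar fricative. The preceding trigger /ŋ/ is voiced, so /x/ must become voiced as well.
The voiced velar fricative is [ɣ], so /x/ → [ɣ].

[zobəŋɣɔ]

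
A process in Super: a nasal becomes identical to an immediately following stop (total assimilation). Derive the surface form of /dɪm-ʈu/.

[dɪʈʈu]

/m/ is the segment targeted by the rule; it sits immediately before /ʈ/, so it assimilates completely and surfaces as [ʈ].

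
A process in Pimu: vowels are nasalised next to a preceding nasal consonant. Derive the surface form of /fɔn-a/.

[fɔnã]

The vowel /a/ is adjacent to the preceding nasal /n/, so it acquires [+nasal] and surfaces as [ã].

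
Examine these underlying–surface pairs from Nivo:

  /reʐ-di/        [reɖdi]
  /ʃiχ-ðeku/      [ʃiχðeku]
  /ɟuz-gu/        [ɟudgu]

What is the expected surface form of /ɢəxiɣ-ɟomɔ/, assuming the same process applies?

[ɢəxigɟomɔ]

The data show regressive manner assimilation: /ʐ/ → [ɖ] before /d/; /z/ → [d] before /g/. In each pair only manner changes, matching the following consonant, while place and voice stay constant.
Nothing changes in [ʃiχðeku]: there the adjacent consonants already agree in manner (/χ/ and /ð/ are both fricatives), so this form is consistent with the same rule.
The rule targets /ɣ/ (voiced velar fricative), which sits before the trigger /ɟ/ (stop).
Changing only its manner to stop gives [g] — the voiced velar stop.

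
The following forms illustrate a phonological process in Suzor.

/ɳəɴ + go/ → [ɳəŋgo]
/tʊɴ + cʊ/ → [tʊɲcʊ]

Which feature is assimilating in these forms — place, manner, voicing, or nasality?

Comparing underlying and surface forms, /ɴ/ → [ŋ] is the alternation; the neighbouring /g/ is constant.
/ɴ/ is uvular while /g/ is velar; the output [ŋ] is velar, matching the trigger — so the feature that spreads is place.
The other alternating form patterns the same way: /ɴ/ → [ɲ] before /c/ (uvular → palatal, matching palatal) — only place changes, and always toward the following segment.

place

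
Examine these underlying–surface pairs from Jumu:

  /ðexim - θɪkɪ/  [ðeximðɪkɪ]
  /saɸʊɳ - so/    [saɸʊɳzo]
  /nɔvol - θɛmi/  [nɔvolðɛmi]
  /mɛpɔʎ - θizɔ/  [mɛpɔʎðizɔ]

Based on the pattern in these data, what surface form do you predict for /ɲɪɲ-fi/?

The data show progressive voicing assimilation: /θ/ → [ð] after /m/; /s/ → [z] after /ɳ/; /θ/ → [ð] after /l/; /θ/ → [ð] after /ʎ/. In each pair only voicing changes, matching the preceding consonant, while place and manner stay constant.
The rule targets /f/ (voiceless labiodental fricative), which sits after the trigger /ɲ/ (voiced).
Changing only its voicing to voiced gives [v] — the voiced labiodental fricative.

[ɲɪɲvi]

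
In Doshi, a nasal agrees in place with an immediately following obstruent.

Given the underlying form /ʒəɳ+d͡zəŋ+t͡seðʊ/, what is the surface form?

[ʒənd͡zənt͡seðʊ]

/ɳ/ is a voiced retroflex nasal. The following trigger /d͡z/ is alveolar, so /ɳ/ must become alveolar as well.
A voiced alveolar nasal is [n], so the surface segment is [n].
At the second juncture, /ŋ/ likewise becomes [n] adjacent to /t͡s/.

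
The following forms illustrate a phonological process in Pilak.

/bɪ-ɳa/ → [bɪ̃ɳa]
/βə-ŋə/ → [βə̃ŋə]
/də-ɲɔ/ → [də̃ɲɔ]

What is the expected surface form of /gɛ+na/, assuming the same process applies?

[gɛ̃na]

The data show regressive nasality assimilation (vowel nasalisation): /ɪ/ → [ɪ̃] before /ɳ/; /ə/ → [ə̃] before /ŋ/; /ə/ → [ə̃] before /ɲ/ — a vowel is nasalised by an immediately following nasal consonant.
The vowel /ɛ/ is adjacent to the following nasal /n/, so it acquires [+nasal] and surfaces as [ɛ̃].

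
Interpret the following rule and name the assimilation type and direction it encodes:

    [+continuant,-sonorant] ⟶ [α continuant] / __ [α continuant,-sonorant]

The rule copies [continuant] (continuancy) from the environment onto the target fricatives; since [±continuant] encodes the stop/fricative manner contrast, the assimilating dimension is manner.
The conditioning segment sits to the right of the focus bar, meaning the trigger follows the segment that changes — regressive assimilation.

regressive manner assimilation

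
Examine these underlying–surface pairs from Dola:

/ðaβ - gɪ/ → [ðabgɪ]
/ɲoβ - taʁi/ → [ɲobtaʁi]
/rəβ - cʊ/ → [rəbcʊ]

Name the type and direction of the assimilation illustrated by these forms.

regressive manner assimilation

Comparing underlying and surface forms, /β/ → [b] is the alternation; the neighbouring /g/ is constant.
The change fricative → stop matches the manner of the following /g/, identifying this as manner assimilation.
Place and voice are unchanged, so the assimilation is partial, not total.
The other alternating forms pattern the same way: /β/ → [b] before /t/ (fricative → stop, matching a stop); /β/ → [b] before /c/ (fricative → stop, matching a stop) — only manner changes, and always toward the following segment.
The trigger is the following segment, so the direction is regressive (anticipatory).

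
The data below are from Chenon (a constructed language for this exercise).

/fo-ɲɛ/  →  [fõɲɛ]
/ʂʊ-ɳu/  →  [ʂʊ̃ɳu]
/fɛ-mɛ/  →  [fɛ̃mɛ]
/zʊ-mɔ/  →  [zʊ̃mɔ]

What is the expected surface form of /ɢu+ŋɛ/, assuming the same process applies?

The data show regressive nasality assimilation (vowel nasalisation): /o/ → [õ] before /ɲ/; /ʊ/ → [ʊ̃] before /ɳ/; /ɛ/ → [ɛ̃] before /m/; /ʊ/ → [ʊ̃] before /m/ — a vowel is nasalised by an immediately following nasal consonant.
The vowel /u/ is adjacent to the following nasal /ŋ/, so it acquires [+nasal] and surfaces as [ũ].

[ɢũŋɛ]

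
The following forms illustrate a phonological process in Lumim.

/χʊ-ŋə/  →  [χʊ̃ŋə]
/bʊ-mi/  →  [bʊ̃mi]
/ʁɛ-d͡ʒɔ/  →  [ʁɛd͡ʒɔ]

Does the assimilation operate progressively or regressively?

regressive

The vowel /ʊ/ surfaces as nasalised [ʊ̃] next to the following nasal /ŋ/ — it has acquired the [+nasal] feature of its neighbour.
Likewise in the remaining data: /ʊ/ → [ʊ̃] before /m/ — each time a vowel is nasalised next to a following nasal.
No change occurs in [ʁɛd͡ʒɔ] because the vowel at the boundary is adjacent to an oral consonant, not a nasal (/ɛ/ next to /d͡ʒ/).
Because the conditioning nasal is to the right of the vowel that changes, the process is regressive (anticipatory).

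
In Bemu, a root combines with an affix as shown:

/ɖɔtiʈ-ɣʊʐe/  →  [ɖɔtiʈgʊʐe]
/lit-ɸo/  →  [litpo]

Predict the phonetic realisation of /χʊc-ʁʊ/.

[χʊcɢʊ]

The data show progressive manner assimilation: /ɣ/ → [g] after /ʈ/; /ɸ/ → [p] after /t/. In each pair only manner changes, matching the preceding consonant, while place and voice stay constant.
/ʁ/ is a voiced uvular fricative. The preceding trigger /c/ is a stop, so /ʁ/ must become a stop as well.
A voiced uvular stop is [ɢ], so the surface segment is [ɢ].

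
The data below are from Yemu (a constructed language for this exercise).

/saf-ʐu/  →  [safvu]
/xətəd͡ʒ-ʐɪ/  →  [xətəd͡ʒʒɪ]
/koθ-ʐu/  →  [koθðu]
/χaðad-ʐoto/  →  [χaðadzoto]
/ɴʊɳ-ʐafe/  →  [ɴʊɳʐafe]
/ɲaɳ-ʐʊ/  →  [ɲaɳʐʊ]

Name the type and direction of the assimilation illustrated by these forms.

progressive place assimilation

Comparing underlying and surface forms, /ʐ/ → [v] is the alternation; the neighbouring /f/ is constant.
The change retroflex → labiodental matches the place of the preceding /f/, identifying this as place assimilation.
Manner and voice are unchanged, so the assimilation is partial, not total.
The other alternating forms pattern the same way: /ʐ/ → [ʒ] after /d͡ʒ/ (retroflex → postalveolar, matching postalveolar); /ʐ/ → [ð] after /θ/ (retroflex → dental, matching dental); /ʐ/ → [z] after /d/ (retroflex → alveolar, matching alveolar) — only place changes, and always toward the preceding segment.
Nothing changes in [ɴʊɳʐafe], [ɲaɳʐʊ]: there the adjacent consonants already agree in place (/ʐ/ and /ɳ/ are both retroflex; /ʐ/ and /ɳ/ are both retroflex), so these forms are consistent with the same rule.
The trigger is the preceding segment, so the direction is progressive (perseverative).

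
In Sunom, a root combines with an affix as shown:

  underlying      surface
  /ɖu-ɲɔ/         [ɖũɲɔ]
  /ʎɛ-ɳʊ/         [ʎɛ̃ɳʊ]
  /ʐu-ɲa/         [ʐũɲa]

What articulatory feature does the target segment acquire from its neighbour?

The vowel /u/ surfaces as nasalised [ũ] next to the following nasal /ɲ/ — it has acquired the [+nasal] feature of its neighbour.
The other form shows the same pattern: /ɛ/ → [ɛ̃] before /ɳ/ — each time a vowel is nasalised next to a following nasal.

nasality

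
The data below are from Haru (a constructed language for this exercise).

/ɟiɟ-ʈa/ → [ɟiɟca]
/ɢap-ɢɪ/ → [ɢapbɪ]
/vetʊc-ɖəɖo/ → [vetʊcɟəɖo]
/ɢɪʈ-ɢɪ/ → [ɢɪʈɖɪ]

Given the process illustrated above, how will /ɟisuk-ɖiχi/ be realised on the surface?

[ɟisukgiχi]

The data show progressive place assimilation: /ʈ/ → [c] after /ɟ/; /ɢ/ → [b] after /p/; /ɖ/ → [ɟ] after /c/; /ɢ/ → [ɖ] after /ʈ/. In each pair only place changes, matching the preceding consonant, while manner and voice stay constant.
/ɖ/ is a voiced retroflex stop. The preceding trigger /k/ is velar, so /ɖ/ must become velar as well.
Changing only its place to velar gives [g] — the voiced velar stop.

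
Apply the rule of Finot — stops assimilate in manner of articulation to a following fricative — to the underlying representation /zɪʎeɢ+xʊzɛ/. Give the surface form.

The rule targets /ɢ/ (voiced uvular stop), which sits before the trigger /x/ (fricative).
The voiced uvular fricative is [ʁ], so /ɢ/ → [ʁ].

[zɪʎeʁxʊzɛ]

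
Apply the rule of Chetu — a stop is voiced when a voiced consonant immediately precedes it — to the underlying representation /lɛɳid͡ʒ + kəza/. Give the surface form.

[lɛɳid͡ʒgəza]

/k/ is a voiceless velar stop. The preceding trigger /d͡ʒ/ is voiced, so /k/ must become voiced as well.
The voiced velar stop is [g], so /k/ → [g].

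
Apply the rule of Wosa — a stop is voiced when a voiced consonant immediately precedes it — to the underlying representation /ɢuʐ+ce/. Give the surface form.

/c/ is a voiceless palatal stop. The preceding trigger /ʐ/ is voiced, so /c/ must become voiced as well.
Changing only its voicing to voiced gives [ɟ] — the voiced palatal stop.

[ɢuʐɟe]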